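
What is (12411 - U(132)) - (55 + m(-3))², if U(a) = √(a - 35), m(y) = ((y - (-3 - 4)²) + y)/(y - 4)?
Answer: 414539/49 - √97 ≈ 8450.1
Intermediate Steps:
m(y) = (-49 + 2*y)/(-4 + y) (m(y) = ((y - 1*(-7)²) + y)/(-4 + y) = ((y - 1*49) + y)/(-4 + y) = ((y - 49) + y)/(-4 + y) = ((-49 + y) + y)/(-4 + y) = (-49 + 2*y)/(-4 + y))
U(a) = √(-35 + a)
(12411 - U(132)) - (55 + m(-3))² = (12411 - √(-35 + 132)) - (55 + (-49 + 2*(-3))/(-4 - 3))² = (12411 - √97) - (55 + (-49 - 6)/(-7))² = (12411 - √97) - (55 - ⅐*(-55))² = (12411 - √97) - (55 + 55/7)² = (12411 - √97) - (440/7)² = (12411 - √97) - 1*193600/49 = (12411 - √97) - 193600/49 = 414539/49 - √97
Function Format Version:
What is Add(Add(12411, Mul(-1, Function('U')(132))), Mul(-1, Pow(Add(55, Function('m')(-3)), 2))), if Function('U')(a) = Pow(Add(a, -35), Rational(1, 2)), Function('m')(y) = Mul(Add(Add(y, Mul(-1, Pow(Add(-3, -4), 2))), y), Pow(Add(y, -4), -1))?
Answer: Add(Rational(414539, 49), Mul(-1, Pow(97, Rational(1, 2)))) ≈ 8450.1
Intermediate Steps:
Function('m')(y) = Mul(Pow(Add(-4, y), -1), Add(-49, Mul(2, y))) (Function('m')(y) = Mul(Add(Add(y, Mul(-1, Pow(-7, 2))), y), Pow(Add(-4, y), -1)) = Mul(Add(Add(y, Mul(-1, 49)), y), Pow(Add(-4, y), -1)) = Mul(Add(Add(y, -49), y), Pow(Add(-4, y), -1)) = Mul(Add(Add(-49, y), y), Pow(Add(-4, y), -1)) = Mul(Add(-49, Mul(2, y)), Pow(Add(-4, y), -1)) = Mul(Pow(Add(-4, y), -1), Add(-49, Mul(2, y))))
Function('U')(a) = Pow(Add(-35, a), Rational(1, 2))
Add(Add(12411, Mul(-1, Function('U')(132))), Mul(-1, Pow(Add(55, Function('m')(-3)), 2))) = Add(Add(12411, Mul(-1, Pow(Add(-35, 132), Rational(1, 2)))), Mul(-1, Pow(Add(55, Mul(Pow(Add(-4, -3), -1), Add(-49, Mul(2, -3)))), 2))) = Add(Add(12411, Mul(-1, Pow(97, Rational(1, 2)))), Mul(-1, Pow(Add(55, Mul(Pow(-7, -1), Add(-49, -6))), 2))) = Add(Add(12411, Mul(-1, Pow(97, Rational(1, 2)))), Mul(-1, Pow(Add(55, Mul(Rational(-1, 7), -55)), 2))) = Add(Add(12411, Mul(-1, Pow(97, Rational(1, 2)))), Mul(-1, Pow(Add(55, Rational(55, 7)), 2))) = Add(Add(12411, Mul(-1, Pow(97, Rational(1, 2)))), Mul(-1, Pow(Rational(440, 7), 2))) = Add(Add(12411, Mul(-1, Pow(97, Rational(1, 2)))), Mul(-1, Rational(193600, 49))) = Add(Add(12411, Mul(-1, Pow(97, Rational(1, 2)))), Rational(-193600, 49)) = Add(Rational(414539, 49), Mul(-1, Pow(97, Rational(1, 2))))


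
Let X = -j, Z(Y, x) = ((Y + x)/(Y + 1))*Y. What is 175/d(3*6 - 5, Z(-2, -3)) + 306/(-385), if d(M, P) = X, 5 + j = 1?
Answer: 66151/1540 ≈ 42.955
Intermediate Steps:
j = -4 (j = -5 + 1 = -4)
Z(Y, x) = Y*(Y + x)/(1 + Y) (Z(Y, x) = ((Y + x)/(1 + Y))*Y = Y*(Y + x)/(1 + Y))
X = 4 (X = -1*(-4) = 4)
d(M, P) = 4
175/d(3*6 - 5, Z(-2, -3)) + 306/(-385) = 175/4 + 306/(-385) = 175*(¼) + 306*(-1/385) = 175/4 - 306/385 = 66151/1540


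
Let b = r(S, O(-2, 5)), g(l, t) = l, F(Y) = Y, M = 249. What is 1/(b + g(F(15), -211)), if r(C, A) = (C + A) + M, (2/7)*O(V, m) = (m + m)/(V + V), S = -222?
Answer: 4/133 ≈ 0.030075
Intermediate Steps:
O(V, m) = 7*m/(2*V) (O(V, m) = 7*((m + m)/(V + V))/2 = 7*((2*m)/((2*V)))/2 = 7*((2*m)*(1/(2*V)))/2 = 7*(m/V)/2 = 7*m/(2*V))
r(C, A) = 249 + A + C (r(C, A) = (C + A) + 249 = (A + C) + 249 = 249 + A + C)
b = 73/4 (b = 249 + (7/2)*5/(-2) - 222 = 249 + (7/2)*5*(-½) - 222 = 249 - 35/4 - 222 = 73/4 ≈ 18.250)
1/(b + g(F(15), -211)) = 1/(73/4 + 15) = 1/(133/4) = 4/133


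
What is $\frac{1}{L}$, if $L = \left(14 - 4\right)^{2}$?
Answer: $\frac{1}{100} \approx 0.01$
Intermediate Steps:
$L = 100$ ($L = 10^{2} = 100$)
$\frac{1}{L} = \frac{1}{100}$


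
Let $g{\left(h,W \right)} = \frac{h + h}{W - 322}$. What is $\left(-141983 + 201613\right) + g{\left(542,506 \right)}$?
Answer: $\frac{2743251}{46} \approx 59636.0$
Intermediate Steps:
$g{\left(h,W \right)} = \frac{2 h}{-322 + W}$
$\left(-141983 + 201613\right) + g{\left(542,506 \right)} = \left(-141983 + 201613\right) + 2 \cdot 542 \frac{1}{-322 + 506} = 59630 + 2 \cdot 542 \cdot \frac{1}{184} = 59630 + \frac{271}{46} = \frac{2743251}{46}$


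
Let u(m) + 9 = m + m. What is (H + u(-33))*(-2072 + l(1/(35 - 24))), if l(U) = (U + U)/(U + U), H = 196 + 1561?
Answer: -3483422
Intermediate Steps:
H = 1757
u(m) = -9 + 2*m (u(m) = -9 + (m + m) = -9 + 2*m)
l(U) = 1 (l(U) = (2*U)/((2*U)) = (2*U)*(1/(2*U)) = 1)
(H + u(-33))*(-2072 + l(1/(35 - 24))) = (1757 + (-9 + 2*(-33)))*(-2072 + 1) = (1757 + (-9 - 66))*(-2071) = (1757 - 75)*(-2071) = 1682*(-2071) = -3483422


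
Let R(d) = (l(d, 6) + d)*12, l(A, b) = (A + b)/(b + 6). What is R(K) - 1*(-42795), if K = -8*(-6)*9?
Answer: 48417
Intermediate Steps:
l(A, b) = (A + b)/(6 + b)
K = 432 (K = 48*9 = 432)
R(d) = 6 + 13*d (R(d) = ((d + 6)/(6 + 6) + d)*12 = ((6 + d)/12 + d)*12 = ((1/2 + d/12) + d)*12 = (1/2 + 13*d/12)*12 = 6 + 13*d)
R(K) - 1*(-42795) = (6 + 13*432) - 1*(-42795) = (6 + 5616) + 42795 = 5622 + 42795 = 48417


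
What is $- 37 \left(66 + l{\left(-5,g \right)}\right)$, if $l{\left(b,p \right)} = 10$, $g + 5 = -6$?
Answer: $-2812$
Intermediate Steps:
$g = -11$ ($g = -5 - 6 = -11$)
$- 37 \left(66 + l{\left(-5,g \right)}\right) = - 37 \left(66 + 10\right) = \left(-37\right) 76 = -2812$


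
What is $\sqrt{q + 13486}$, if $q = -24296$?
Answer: $i \sqrt{10810} \approx 103.97 i$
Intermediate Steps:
$\sqrt{q + 13486} = \sqrt{-24296 + 13486} = \sqrt{-10810} = i \sqrt{10810}$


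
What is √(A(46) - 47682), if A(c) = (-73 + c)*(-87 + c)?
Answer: 45*I*√23 ≈ 215.81*I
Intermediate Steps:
A(c) = (-87 + c)*(-73 + c)
√(A(46) - 47682) = √((6351 + 46² - 160*46) - 47682) = √((6351 + 2116 - 7360) - 47682) = √(1107 - 47682) = √(-46575) = 45*I*√23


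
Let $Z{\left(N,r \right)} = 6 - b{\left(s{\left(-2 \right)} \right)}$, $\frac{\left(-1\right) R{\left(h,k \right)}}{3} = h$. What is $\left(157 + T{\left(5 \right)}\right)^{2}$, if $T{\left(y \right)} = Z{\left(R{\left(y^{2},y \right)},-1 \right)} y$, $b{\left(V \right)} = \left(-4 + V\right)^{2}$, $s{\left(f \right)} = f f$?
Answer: $34969$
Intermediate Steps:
$s{\left(f \right)} = f^{2}$
$R{\left(h,k \right)} = - 3 h$
$Z{\left(N,r \right)} = 6$ ($Z{\left(N,r \right)} = 6 - \left(-4 + \left(-2\right)^{2}\right)^{2} = 6 - \left(-4 + 4\right)^{2} = 6 - 0^{2} = 6 - 0 = 6 + 0 = 6$)
$T{\left(y \right)} = 6 y$
$\left(157 + T{\left(5 \right)}\right)^{2} = \left(157 + 6 \cdot 5\right)^{2} = \left(157 + 30\right)^{2} = 187^{2} = 34969$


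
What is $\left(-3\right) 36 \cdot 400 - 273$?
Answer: $-43473$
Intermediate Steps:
$\left(-3\right) 36 \cdot 400 - 273 = \left(-108\right) 400 - 273 = -43200 - 273 = -43473$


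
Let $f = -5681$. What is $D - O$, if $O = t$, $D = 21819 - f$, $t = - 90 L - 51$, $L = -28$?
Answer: $25031$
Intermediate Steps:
$t = 2469$ ($t = \left(-90\right) \left(-28\right) - 51 = 2520 - 51 = 2469$)
$D = 27500$ ($D = 21819 - -5681 = 21819 + 5681 = 27500$)
$O = 2469$
$D - O = 27500 - 2469 = 25031$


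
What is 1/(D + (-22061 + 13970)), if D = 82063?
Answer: 1/73972 ≈ 1.3519e-5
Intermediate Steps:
1/(D + (-22061 + 13970)) = 1/(82063 + (-22061 + 13970)) = 1/(82063 - 8091) = 1/73972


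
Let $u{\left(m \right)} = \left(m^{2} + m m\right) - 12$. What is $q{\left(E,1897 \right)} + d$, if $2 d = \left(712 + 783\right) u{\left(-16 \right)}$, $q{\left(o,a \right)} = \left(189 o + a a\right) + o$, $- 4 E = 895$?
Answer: $\frac{7859693}{2} \approx 3.9298 \cdot 10^{6}$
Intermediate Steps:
$E = - \frac{895}{4}$ ($E = \left(- \frac{1}{4}\right) 895 = - \frac{895}{4} \approx -223.75$)
$u{\left(m \right)} = -12 + 2 m^{2}$ ($u{\left(m \right)} = \left(m^{2} + m^{2}\right) - 12 = 2 m^{2} - 12 = -12 + 2 m^{2}$)
$q{\left(o,a \right)} = a^{2} + 190 o$ ($q{\left(o,a \right)} = \left(189 o + a^{2}\right) + o = \left(a^{2} + 189 o\right) + o = a^{2} + 190 o$)
$d = 373750$ ($d = \frac{\left(712 + 783\right) \left(-12 + 2 \left(-16\right)^{2}\right)}{2} = \frac{1495 \left(-12 + 2 \cdot 256\right)}{2} = \frac{1495 \left(-12 + 512\right)}{2} = \frac{1495 \cdot 500}{2} = \frac{1}{2} \cdot 747500 = 373750$)
$q{\left(E,1897 \right)} + d = \left(1897^{2} + 190 \left(- \frac{895}{4}\right)\right) + 373750 = \left(3598609 - \frac{85025}{2}\right) + 373750 = \frac{7112193}{2} + 373750 = \frac{7859693}{2}$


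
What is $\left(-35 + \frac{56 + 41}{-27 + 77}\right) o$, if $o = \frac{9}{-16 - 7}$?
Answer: $\frac{14877}{1150} \approx 12.937$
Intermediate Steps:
$o = - \frac{9}{23}$ ($o = \frac{9}{-23} = 9 \left(- \frac{1}{23}\right) = - \frac{9}{23} \approx -0.3913$)
$\left(-35 + \frac{56 + 41}{-27 + 77}\right) o = \left(-35 + \frac{56 + 41}{-27 + 77}\right) \left(- \frac{9}{23}\right) = \left(-35 + \frac{97}{50}\right) \left(- \frac{9}{23}\right) = \left(- \frac{1653}{50}\right) \left(- \frac{9}{23}\right) = \frac{14877}{1150}$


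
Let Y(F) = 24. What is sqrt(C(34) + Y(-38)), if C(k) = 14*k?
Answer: 10*sqrt(5) ≈ 22.361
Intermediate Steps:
sqrt(C(34) + Y(-38)) = sqrt(14*34 + 24) = sqrt(476 + 24) = sqrt(500) = 10*sqrt(5)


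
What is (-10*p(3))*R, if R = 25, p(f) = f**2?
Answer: -2250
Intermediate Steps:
(-10*p(3))*R = -10*3**2*25 = -10*9*25 = -90*25 = -2250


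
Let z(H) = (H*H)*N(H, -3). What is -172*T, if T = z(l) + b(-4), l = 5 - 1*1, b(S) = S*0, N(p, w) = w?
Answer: 8256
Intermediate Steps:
b(S) = 0
l = 4 (l = 5 - 1 = 4)
z(H) = -3*H² (z(H) = (H*H)*(-3) = H²*(-3) = -3*H²)
T = -48 (T = -3*4² + 0 = -3*16 + 0 = -48 + 0 = -48)
-172*T = -172*(-48) = 8256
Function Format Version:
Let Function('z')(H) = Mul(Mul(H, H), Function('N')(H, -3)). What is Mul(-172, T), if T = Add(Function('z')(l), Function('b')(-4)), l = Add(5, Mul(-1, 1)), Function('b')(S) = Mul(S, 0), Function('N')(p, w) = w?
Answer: 8256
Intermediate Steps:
Function('b')(S) = 0
l = 4 (l = Add(5, -1) = 4)
Function('z')(H) = Mul(-3, Pow(H, 2)) (Function('z')(H) = Mul(Mul(H, H), -3) = Mul(Pow(H, 2), -3) = Mul(-3, Pow(H, 2)))
T = -48 (T = Add(Mul(-3, Pow(4, 2)), 0) = Add(Mul(-3, 16), 0) = Add(-48, 0) = -48)
Mul(-172, T) = Mul(-172, -48) = 8256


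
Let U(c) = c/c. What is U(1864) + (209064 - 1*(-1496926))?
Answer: 1705991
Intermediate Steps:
U(c) = 1
U(1864) + (209064 - 1*(-1496926)) = 1 + (209064 - 1*(-1496926)) = 1 + (209064 + 1496926) = 1 + 1705990 = 1705991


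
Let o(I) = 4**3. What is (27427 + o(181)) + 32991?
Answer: 60482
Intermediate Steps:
o(I) = 64
(27427 + o(181)) + 32991 = (27427 + 64) + 32991 = 27491 + 32991 = 60482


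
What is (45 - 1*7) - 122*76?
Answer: -9234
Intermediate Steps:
(45 - 1*7) - 122*76 = (45 - 7) - 9272 = 38 - 9272 = -9234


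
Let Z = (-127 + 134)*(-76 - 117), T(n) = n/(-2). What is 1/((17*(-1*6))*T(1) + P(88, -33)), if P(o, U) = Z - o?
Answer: -1/1388 ≈ -0.00072046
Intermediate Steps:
T(n) = -n/2 (T(n) = n*(-½) = -n/2)
Z = -1351 (Z = 7*(-193) = -1351)
P(o, U) = -1351 - o
1/((17*(-1*6))*T(1) + P(88, -33)) = 1/((17*(-1*6))*(-½*1) + (-1351 - 1*88)) = 1/((17*(-6))*(-½) + (-1351 - 88)) = 1/(-102*(-½) - 1439) = 1/(51 - 1439) = 1/(-1388) = -1/1388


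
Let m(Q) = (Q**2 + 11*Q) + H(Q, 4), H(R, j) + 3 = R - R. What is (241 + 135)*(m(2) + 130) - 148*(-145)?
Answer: 78988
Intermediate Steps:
H(R, j) = -3 (H(R, j) = -3 + (R - R) = -3 + 0 = -3)
m(Q) = -3 + Q**2 + 11*Q (m(Q) = (Q**2 + 11*Q) - 3 = -3 + Q**2 + 11*Q)
(241 + 135)*(m(2) + 130) - 148*(-145) = (241 + 135)*((-3 + 2**2 + 11*2) + 130) - 148*(-145) = 376*((-3 + 4 + 22) + 130) + 21460 = 376*(23 + 130) + 21460 = 376*153 + 21460 = 57528 + 21460 = 78988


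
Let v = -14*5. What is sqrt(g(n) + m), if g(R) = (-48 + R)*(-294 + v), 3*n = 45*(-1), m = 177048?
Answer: 6*sqrt(5555) ≈ 447.19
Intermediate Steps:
v = -70
n = -15 (n = (45*(-1))/3 = (1/3)*(-45) = -15)
g(R) = 17472 - 364*R (g(R) = (-48 + R)*(-294 - 70) = (-48 + R)*(-364) = 17472 - 364*R)
sqrt(g(n) + m) = sqrt((17472 - 364*(-15)) + 177048) = sqrt((17472 + 5460) + 177048) = sqrt(22932 + 177048) = sqrt(199980) = 6*sqrt(5555)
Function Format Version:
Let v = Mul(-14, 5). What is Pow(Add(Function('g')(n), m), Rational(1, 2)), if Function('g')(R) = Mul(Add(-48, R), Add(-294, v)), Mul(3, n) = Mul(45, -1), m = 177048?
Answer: Mul(6, Pow(5555, Rational(1, 2))) ≈ 447.19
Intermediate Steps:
v = -70
n = -15 (n = Mul(Rational(1, 3), Mul(45, -1)) = Mul(Rational(1, 3), -45) = -15)
Function('g')(R) = Add(17472, Mul(-364, R)) (Function('g')(R) = Mul(Add(-48, R), Add(-294, -70)) = Mul(Add(-48, R), -364) = Add(17472, Mul(-364, R)))
Pow(Add(Function('g')(n), m), Rational(1, 2)) = Pow(Add(Add(17472, Mul(-364, -15)), 177048), Rational(1, 2)) = Pow(Add(Add(17472, 5460), 177048), Rational(1, 2)) = Pow(Add(22932, 177048), Rational(1, 2)) = Pow(199980, Rational(1, 2)) = Mul(6, Pow(5555, Rational(1, 2)))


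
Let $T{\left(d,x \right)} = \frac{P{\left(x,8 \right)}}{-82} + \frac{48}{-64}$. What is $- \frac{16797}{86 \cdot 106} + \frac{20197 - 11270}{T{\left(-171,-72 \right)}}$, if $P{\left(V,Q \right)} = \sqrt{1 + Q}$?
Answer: $- \frac{310424327}{27348} \approx -11351.0$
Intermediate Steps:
$T{\left(d,x \right)} = - \frac{129}{164}$ ($T{\left(d,x \right)} = \frac{\sqrt{1 + 8}}{-82} + \frac{48}{-64} = \sqrt{9} \left(- \frac{1}{82}\right) + 48 \left(- \frac{1}{64}\right) = 3 \left(- \frac{1}{82}\right) - \frac{3}{4} = - \frac{3}{82} - \frac{3}{4} = - \frac{129}{164}$)
$- \frac{16797}{86 \cdot 106} + \frac{20197 - 11270}{T{\left(-171,-72 \right)}} = - \frac{16797}{86 \cdot 106} + \frac{20197 - 11270}{- \frac{129}{164}} = - \frac{16797}{9116} + 8927 \left(- \frac{164}{129}\right) = \left(-16797\right) \frac{1}{9116} - \frac{1464028}{129} = - \frac{16797}{9116} - \frac{1464028}{129} = - \frac{310424327}{27348}$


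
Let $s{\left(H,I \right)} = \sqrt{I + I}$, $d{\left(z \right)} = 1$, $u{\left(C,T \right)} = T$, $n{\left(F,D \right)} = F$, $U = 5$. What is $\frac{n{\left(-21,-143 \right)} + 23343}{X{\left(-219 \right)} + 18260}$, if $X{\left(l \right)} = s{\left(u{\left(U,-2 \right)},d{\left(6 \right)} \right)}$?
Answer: $\frac{212929860}{166713799} - \frac{11661 \sqrt{2}}{166713799} \approx 1.2771$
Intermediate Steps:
$s{\left(H,I \right)} = \sqrt{2} \sqrt{I}$ ($s{\left(H,I \right)} = \sqrt{2 I} = \sqrt{2} \sqrt{I}$)
$X{\left(l \right)} = \sqrt{2}$ ($X{\left(l \right)} = \sqrt{2} \sqrt{1} = \sqrt{2} \cdot 1 = \sqrt{2}$)
$\frac{n{\left(-21,-143 \right)} + 23343}{X{\left(-219 \right)} + 18260} = \frac{-21 + 23343}{\sqrt{2} + 18260} = \frac{23322}{18260 + \sqrt{2}}$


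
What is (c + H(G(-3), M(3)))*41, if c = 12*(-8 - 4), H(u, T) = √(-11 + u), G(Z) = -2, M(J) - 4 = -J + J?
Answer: -5904 + 41*I*√13 ≈ -5904.0 + 147.83*I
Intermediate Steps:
M(J) = 4 (M(J) = 4 + (-J + J) = 4 + 0 = 4)
c = -144 (c = 12*(-12) = -144)
(c + H(G(-3), M(3)))*41 = (-144 + √(-11 - 2))*41 = (-144 + √(-13))*41 = (-144 + I*√13)*41 = -5904 + 41*I*√13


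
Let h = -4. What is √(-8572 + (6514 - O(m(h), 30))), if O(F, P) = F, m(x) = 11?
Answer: I*√2069 ≈ 45.486*I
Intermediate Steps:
√(-8572 + (6514 - O(m(h), 30))) = √(-8572 + (6514 - 1*11)) = √(-8572 + (6514 - 11)) = √(-8572 + 6503) = √(-2069) = I*√2069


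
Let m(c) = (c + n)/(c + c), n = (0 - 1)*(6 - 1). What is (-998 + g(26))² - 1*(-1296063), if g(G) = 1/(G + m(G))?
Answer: 4320699467931/1885129 ≈ 2.2920e+6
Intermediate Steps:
n = -5 (n = -1*5 = -5)
m(c) = (-5 + c)/(2*c) (m(c) = (c - 5)/(c + c) = (-5 + c)/((2*c)) = (-5 + c)*(1/(2*c)) = (-5 + c)/(2*c))
g(G) = 1/(G + (-5 + G)/(2*G))
(-998 + g(26))² - 1*(-1296063) = (-998 + 2*26/(-5 + 26 + 2*26²))² - 1*(-1296063) = (-998 + 2*26/(-5 + 26 + 2*676))² + 1296063 = (-998 + 2*26/(-5 + 26 + 1352))² + 1296063 = (-998 + 2*26/1373)² + 1296063 = (-998 + 2*26*(1/1373))² + 1296063 = (-998 + 52/1373)² + 1296063 = (-1370202/1373)² + 1296063 = 1877453520804/1885129 + 1296063 = 4320699467931/1885129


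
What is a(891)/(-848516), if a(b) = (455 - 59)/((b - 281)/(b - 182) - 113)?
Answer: 70191/16865740403 ≈ 4.1618e-6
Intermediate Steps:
a(b) = 396/(-113 + (-281 + b)/(-182 + b)) (a(b) = 396/((-281 + b)/(-182 + b) - 113) = 396/(-113 + (-281 + b)/(-182 + b)))
a(891)/(-848516) = (396*(182 - 1*891)/(-20285 + 112*891))/(-848516) = (396*(182 - 891)/(-20285 + 99792))*(-1/848516) = (396*(-709)/79507)*(-1/848516) = (396*(1/79507)*(-709))*(-1/848516) = -280764/79507*(-1/848516) = 70191/16865740403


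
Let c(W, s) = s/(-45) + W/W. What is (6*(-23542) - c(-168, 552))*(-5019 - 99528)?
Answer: 73831474739/5 ≈ 1.4766e+10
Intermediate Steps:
c(W, s) = 1 - s/45 (c(W, s) = s*(-1/45) + 1 = -s/45 + 1 = 1 - s/45)
(6*(-23542) - c(-168, 552))*(-5019 - 99528) = (6*(-23542) - (1 - 1/45*552))*(-5019 - 99528) = (-141252 - (1 - 184/15))*(-104547) = (-141252 - 1*(-169/15))*(-104547) = (-141252 + 169/15)*(-104547) = -2118611/15*(-104547) = 73831474739/5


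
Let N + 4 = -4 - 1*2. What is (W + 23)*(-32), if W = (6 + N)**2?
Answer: -1248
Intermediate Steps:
N = -10 (N = -4 + (-4 - 1*2) = -4 + (-4 - 2) = -4 - 6 = -10)
W = 16 (W = (6 - 10)**2 = (-4)**2 = 16)
(W + 23)*(-32) = (16 + 23)*(-32) = 39*(-32) = -1248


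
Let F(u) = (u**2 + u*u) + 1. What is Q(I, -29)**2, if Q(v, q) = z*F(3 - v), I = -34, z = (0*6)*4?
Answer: 0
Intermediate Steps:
z = 0 (z = 0*4 = 0)
F(u) = 1 + 2*u**2 (F(u) = (u**2 + u**2) + 1 = 2*u**2 + 1 = 1 + 2*u**2)
Q(v, q) = 0 (Q(v, q) = 0*(1 + 2*(3 - v)**2) = 0)
Q(I, -29)**2 = 0**2 = 0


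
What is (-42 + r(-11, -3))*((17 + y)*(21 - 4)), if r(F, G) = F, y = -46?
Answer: 26129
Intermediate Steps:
(-42 + r(-11, -3))*((17 + y)*(21 - 4)) = (-42 - 11)*((17 - 46)*(21 - 4)) = -(-1537)*17 = -53*(-493) = 26129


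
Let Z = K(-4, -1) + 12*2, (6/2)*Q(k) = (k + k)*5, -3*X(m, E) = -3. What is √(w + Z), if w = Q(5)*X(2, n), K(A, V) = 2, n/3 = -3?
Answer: 8*√6/3 ≈ 6.5320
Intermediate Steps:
n = -9 (n = 3*(-3) = -9)
X(m, E) = 1 (X(m, E) = -⅓*(-3) = 1)
Q(k) = 10*k/3 (Q(k) = ((k + k)*5)/3 = ((2*k)*5)/3 = (10*k)/3 = 10*k/3)
Z = 26 (Z = 2 + 12*2 = 2 + 24 = 26)
w = 50/3 (w = ((10/3)*5)*1 = (50/3)*1 = 50/3 ≈ 16.667)
√(w + Z) = √(50/3 + 26) = √(128/3) = 8*√6/3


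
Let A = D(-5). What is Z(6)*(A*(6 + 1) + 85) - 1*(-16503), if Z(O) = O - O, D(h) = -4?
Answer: 16503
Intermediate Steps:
A = -4
Z(O) = 0
Z(6)*(A*(6 + 1) + 85) - 1*(-16503) = 0*(-4*(6 + 1) + 85) - 1*(-16503) = 0*(-4*7 + 85) + 16503 = 0*(-28 + 85) + 16503 = 0*57 + 16503 = 0 + 16503 = 16503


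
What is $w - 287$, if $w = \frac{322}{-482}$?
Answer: $- \frac{69328}{241} \approx -287.67$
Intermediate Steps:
$w = - \frac{161}{241}$ ($w = 322 \left(- \frac{1}{482}\right) = - \frac{161}{241} \approx -0.66805$)
$w - 287 = - \frac{161}{241} - 287 = - \frac{69328}{241}$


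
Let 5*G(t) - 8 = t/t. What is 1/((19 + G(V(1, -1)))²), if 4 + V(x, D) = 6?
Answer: 25/10816 ≈ 0.0023114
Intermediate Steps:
V(x, D) = 2 (V(x, D) = -4 + 6 = 2)
G(t) = 9/5 (G(t) = 8/5 + (t/t)/5 = 8/5 + (⅕)*1 = 8/5 + ⅕ = 9/5)
1/((19 + G(V(1, -1)))²) = 1/((19 + 9/5)²) = 1/((104/5)²) = 1/(10816/25) = 25/10816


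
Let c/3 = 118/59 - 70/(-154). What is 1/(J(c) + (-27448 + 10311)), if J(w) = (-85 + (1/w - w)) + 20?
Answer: -891/15333422 ≈ -5.8108e-5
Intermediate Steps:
c = 81/11 (c = 3*(118/59 - 70/(-154)) = 3*(118*(1/59) - 70*(-1/154)) = 3*(2 + 5/11) = 3*(27/11) = 81/11 ≈ 7.3636)
J(w) = -65 + 1/w - w (J(w) = (-85 + 1/w - w) + 20 = -65 + 1/w - w)
1/(J(c) + (-27448 + 10311)) = 1/((-65 + 1/(81/11) - 1*81/11) + (-27448 + 10311)) = 1/((-65 + 11/81 - 81/11) - 17137) = 1/(-64355/891 - 17137) = 1/(-15333422/891) = -891/15333422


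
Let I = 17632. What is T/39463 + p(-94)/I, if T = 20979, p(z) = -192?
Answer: 595929/1144427 ≈ 0.52072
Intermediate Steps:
T/39463 + p(-94)/I = 20979/39463 - 192/17632 = 20979*(1/39463) - 192*1/17632 = 20979/39463 - 6/551 = 595929/1144427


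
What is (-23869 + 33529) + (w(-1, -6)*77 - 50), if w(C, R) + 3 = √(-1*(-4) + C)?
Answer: 9379 + 77*√3 ≈ 9512.4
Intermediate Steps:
w(C, R) = -3 + √(4 + C) (w(C, R) = -3 + √(-1*(-4) + C) = -3 + √(4 + C))
(-23869 + 33529) + (w(-1, -6)*77 - 50) = (-23869 + 33529) + ((-3 + √(4 - 1))*77 - 50) = 9660 + ((-3 + √3)*77 - 50) = 9660 + ((-231 + 77*√3) - 50) = 9660 + (-281 + 77*√3) = 9379 + 77*√3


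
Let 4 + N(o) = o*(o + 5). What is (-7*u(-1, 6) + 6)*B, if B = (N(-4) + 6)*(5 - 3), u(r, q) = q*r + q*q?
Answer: 816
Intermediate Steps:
N(o) = -4 + o*(5 + o) (N(o) = -4 + o*(o + 5) = -4 + o*(5 + o))
u(r, q) = q² + q*r (u(r, q) = q*r + q² = q² + q*r)
B = -4 (B = ((-4 + (-4)² + 5*(-4)) + 6)*(5 - 3) = ((-4 + 16 - 20) + 6)*2 = (-8 + 6)*2 = -2*2 = -4)
(-7*u(-1, 6) + 6)*B = (-42*(6 - 1) + 6)*(-4) = (-42*5 + 6)*(-4) = (-7*30 + 6)*(-4) = (-210 + 6)*(-4) = -204*(-4) = 816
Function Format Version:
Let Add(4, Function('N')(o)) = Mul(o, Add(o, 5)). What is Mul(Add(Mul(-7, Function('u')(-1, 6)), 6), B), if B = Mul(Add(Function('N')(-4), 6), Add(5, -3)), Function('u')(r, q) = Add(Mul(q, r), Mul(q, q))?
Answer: 816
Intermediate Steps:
Function('N')(o) = Add(-4, Mul(o, Add(5, o))) (Function('N')(o) = Add(-4, Mul(o, Add(o, 5))) = Add(-4, Mul(o, Add(5, o))))
Function('u')(r, q) = Add(Pow(q, 2), Mul(q, r)) (Function('u')(r, q) = Add(Mul(q, r), Pow(q, 2)) = Add(Pow(q, 2), Mul(q, r)))
B = -4 (B = Mul(Add(Add(-4, Pow(-4, 2), Mul(5, -4)), 6), Add(5, -3)) = Mul(Add(Add(-4, 16, -20), 6), 2) = Mul(Add(-8, 6), 2) = Mul(-2, 2) = -4)
Mul(Add(Mul(-7, Function('u')(-1, 6)), 6), B) = Mul(Add(Mul(-7, Mul(6, Add(6, -1))), 6), -4) = Mul(Add(Mul(-7, Mul(6, 5)), 6), -4) = Mul(Add(Mul(-7, 30), 6), -4) = Mul(Add(-210, 6), -4) = Mul(-204, -4) = 816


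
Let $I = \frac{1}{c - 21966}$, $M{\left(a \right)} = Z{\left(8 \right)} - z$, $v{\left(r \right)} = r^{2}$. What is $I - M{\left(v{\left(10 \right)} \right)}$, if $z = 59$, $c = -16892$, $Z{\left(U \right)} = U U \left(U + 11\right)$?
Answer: $- \frac{44958707}{38858} \approx -1157.0$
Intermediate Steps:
$Z{\left(U \right)} = U^{2} \left(11 + U\right)$
$M{\left(a \right)} = 1157$ ($M{\left(a \right)} = 8^{2} \left(11 + 8\right) - 59 = 64 \cdot 19 - 59 = 1216 - 59 = 1157$)
$I = - \frac{1}{38858}$ ($I = \frac{1}{-16892 - 21966} = \frac{1}{-38858} = - \frac{1}{38858} \approx -2.5735 \cdot 10^{-5}$)
$I - M{\left(v{\left(10 \right)} \right)} = - \frac{1}{38858} - 1157 = - \frac{44958707}{38858}$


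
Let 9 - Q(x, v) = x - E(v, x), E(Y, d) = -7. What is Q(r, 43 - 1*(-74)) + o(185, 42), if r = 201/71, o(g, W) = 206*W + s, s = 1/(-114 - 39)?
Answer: 93977578/10863 ≈ 8651.2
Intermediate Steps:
s = -1/153 (s = 1/(-153) = -1/153 ≈ -0.0065359)
o(g, W) = -1/153 + 206*W (o(g, W) = 206*W - 1/153 = -1/153 + 206*W)
r = 201/71 (r = 201*(1/71) = 201/71 ≈ 2.8310)
Q(x, v) = 2 - x (Q(x, v) = 9 - (x - 1*(-7)) = 9 - (x + 7) = 9 - (7 + x) = 9 + (-7 - x) = 2 - x)
Q(r, 43 - 1*(-74)) + o(185, 42) = (2 - 1*201/71) + (-1/153 + 206*42) = (2 - 201/71) + (-1/153 + 8652) = -59/71 + 1323755/153 = 93977578/10863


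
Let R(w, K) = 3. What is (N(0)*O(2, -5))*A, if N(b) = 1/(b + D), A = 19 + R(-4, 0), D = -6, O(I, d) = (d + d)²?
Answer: -1100/3 ≈ -366.67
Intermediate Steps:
O(I, d) = 4*d² (O(I, d) = (2*d)² = 4*d²)
A = 22 (A = 19 + 3 = 22)
N(b) = 1/(-6 + b) (N(b) = 1/(b - 6) = 1/(-6 + b))
(N(0)*O(2, -5))*A = ((4*(-5)²)/(-6 + 0))*22 = ((4*25)/(-6))*22 = -⅙*100*22 = -50/3*22 = -1100/3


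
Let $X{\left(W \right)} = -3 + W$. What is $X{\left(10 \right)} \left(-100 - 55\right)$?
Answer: $-1085$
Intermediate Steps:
$X{\left(10 \right)} \left(-100 - 55\right) = \left(-3 + 10\right) \left(-100 - 55\right) = 7 \left(-155\right) = -1085$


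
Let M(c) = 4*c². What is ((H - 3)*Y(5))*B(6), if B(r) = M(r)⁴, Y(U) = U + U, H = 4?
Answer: 4299816960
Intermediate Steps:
Y(U) = 2*U
B(r) = 256*r⁸ (B(r) = (4*r²)⁴ = 256*r⁸)
((H - 3)*Y(5))*B(6) = ((4 - 3)*(2*5))*(256*6⁸) = (1*10)*(256*1679616) = 10*429981696 = 4299816960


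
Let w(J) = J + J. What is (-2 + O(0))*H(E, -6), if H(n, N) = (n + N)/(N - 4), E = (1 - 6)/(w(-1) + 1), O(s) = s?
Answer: -⅕ ≈ -0.20000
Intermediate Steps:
w(J) = 2*J
E = 5 (E = (1 - 6)/(2*(-1) + 1) = -5/(-2 + 1) = -5/(-1) = -5*(-1) = 5)
H(n, N) = (N + n)/(-4 + N)
(-2 + O(0))*H(E, -6) = (-2 + 0)*((-6 + 5)/(-4 - 6)) = -2*(-1)/(-10) = -(-1)*(-1)/5 = -2*⅒ = -⅕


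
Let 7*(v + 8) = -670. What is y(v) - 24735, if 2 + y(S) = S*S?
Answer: -685037/49 ≈ -13980.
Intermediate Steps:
v = -726/7 (v = -8 + (⅐)*(-670) = -8 - 670/7 = -726/7 ≈ -103.71)
y(S) = -2 + S² (y(S) = -2 + S*S = -2 + S²)
y(v) - 24735 = (-2 + (-726/7)²) - 24735 = (-2 + 527076/49) - 24735 = 526978/49 - 24735 = -685037/49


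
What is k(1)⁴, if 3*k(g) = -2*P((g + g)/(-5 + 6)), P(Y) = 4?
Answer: 4096/81 ≈ 50.568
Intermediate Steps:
k(g) = -8/3 (k(g) = (-2*4)/3 = (⅓)*(-8) = -8/3)
k(1)⁴ = (-8/3)⁴ = 4096/81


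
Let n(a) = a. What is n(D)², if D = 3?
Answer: 9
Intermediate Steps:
n(D)² = 3² = 9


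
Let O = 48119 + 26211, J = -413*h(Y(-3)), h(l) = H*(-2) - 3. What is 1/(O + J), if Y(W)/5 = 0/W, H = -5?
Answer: 1/71439 ≈ 1.3998e-5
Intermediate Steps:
Y(W) = 0 (Y(W) = 5*(0/W) = 5*0 = 0)
h(l) = 7 (h(l) = -5*(-2) - 3 = 10 - 3 = 7)
J = -2891 (J = -413*7 = -2891)
O = 74330
1/(O + J) = 1/(74330 - 2891) = 1/71439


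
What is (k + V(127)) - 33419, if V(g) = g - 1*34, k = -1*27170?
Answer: -60496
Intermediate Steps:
k = -27170
V(g) = -34 + g (V(g) = g - 34 = -34 + g)
(k + V(127)) - 33419 = (-27170 + (-34 + 127)) - 33419 = (-27170 + 93) - 33419 = -27077 - 33419 = -60496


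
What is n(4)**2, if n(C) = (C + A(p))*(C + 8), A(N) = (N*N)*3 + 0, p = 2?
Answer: 36864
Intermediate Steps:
A(N) = 3*N**2 (A(N) = N**2*3 + 0 = 3*N**2 + 0 = 3*N**2)
n(C) = (8 + C)*(12 + C) (n(C) = (C + 3*2**2)*(C + 8) = (C + 3*4)*(8 + C) = (C + 12)*(8 + C) = (12 + C)*(8 + C) = (8 + C)*(12 + C))
n(4)**2 = (96 + 4**2 + 20*4)**2 = (96 + 16 + 80)**2 = 192**2 = 36864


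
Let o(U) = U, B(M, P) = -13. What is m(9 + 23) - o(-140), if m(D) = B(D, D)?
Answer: 127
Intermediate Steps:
m(D) = -13
m(9 + 23) - o(-140) = -13 - 1*(-140) = -13 + 140 = 127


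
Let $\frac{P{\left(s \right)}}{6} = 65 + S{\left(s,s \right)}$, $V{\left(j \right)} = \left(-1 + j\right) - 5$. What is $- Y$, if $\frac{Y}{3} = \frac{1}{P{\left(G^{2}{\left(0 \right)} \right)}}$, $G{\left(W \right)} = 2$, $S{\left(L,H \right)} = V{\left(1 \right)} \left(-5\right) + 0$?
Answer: $- \frac{1}{180} \approx -0.0055556$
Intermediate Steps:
$V{\left(j \right)} = -6 + j$
$S{\left(L,H \right)} = 25$ ($S{\left(L,H \right)} = \left(-6 + 1\right) \left(-5\right) + 0 = \left(-5\right) \left(-5\right) + 0 = 25 + 0 = 25$)
$P{\left(s \right)} = 540$ ($P{\left(s \right)} = 6 \left(65 + 25\right) = 6 \cdot 90 = 540$)
$Y = \frac{1}{180}$ ($Y = \frac{3}{540} = 3 \cdot \frac{1}{540} = \frac{1}{180} \approx 0.0055556$)
$- Y = \left(-1\right) \frac{1}{180} = - \frac{1}{180}$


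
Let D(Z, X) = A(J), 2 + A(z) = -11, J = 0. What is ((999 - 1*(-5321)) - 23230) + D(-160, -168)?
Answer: -16923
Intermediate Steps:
A(z) = -13 (A(z) = -2 - 11 = -13)
D(Z, X) = -13
((999 - 1*(-5321)) - 23230) + D(-160, -168) = ((999 - 1*(-5321)) - 23230) - 13 = ((999 + 5321) - 23230) - 13 = (6320 - 23230) - 13 = -16910 - 13 = -16923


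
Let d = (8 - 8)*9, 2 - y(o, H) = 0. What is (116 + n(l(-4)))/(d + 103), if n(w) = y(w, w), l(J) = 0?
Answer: 118/103 ≈ 1.1456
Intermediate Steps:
y(o, H) = 2 (y(o, H) = 2 - 1*0 = 2 + 0 = 2)
n(w) = 2
d = 0 (d = 0*9 = 0)
(116 + n(l(-4)))/(d + 103) = (116 + 2)/(0 + 103) = 118/103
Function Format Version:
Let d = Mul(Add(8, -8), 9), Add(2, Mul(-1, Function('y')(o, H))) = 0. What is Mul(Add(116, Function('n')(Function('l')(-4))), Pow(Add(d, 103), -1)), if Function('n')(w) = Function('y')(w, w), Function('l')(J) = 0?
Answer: Rational(118, 103) ≈ 1.1456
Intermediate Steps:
Function('y')(o, H) = 2 (Function('y')(o, H) = Add(2, Mul(-1, 0)) = Add(2, 0) = 2)
Function('n')(w) = 2
d = 0 (d = Mul(0, 9) = 0)
Mul(Add(116, Function('n')(Function('l')(-4))), Pow(Add(d, 103), -1)) = Mul(Add(116, 2), Pow(Add(0, 103), -1)) = Mul(118, Pow(103, -1)) = Mul(118, Rational(1, 103)) = Rational(118, 103)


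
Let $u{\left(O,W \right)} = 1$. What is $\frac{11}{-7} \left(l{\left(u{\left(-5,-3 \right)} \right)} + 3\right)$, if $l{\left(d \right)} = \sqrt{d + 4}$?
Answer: $- \frac{33}{7} - \frac{11 \sqrt{5}}{7} \approx -8.2281$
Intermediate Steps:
$l{\left(d \right)} = \sqrt{4 + d}$
$\frac{11}{-7} \left(l{\left(u{\left(-5,-3 \right)} \right)} + 3\right) = \frac{11}{-7} \left(\sqrt{4 + 1} + 3\right) = 11 \left(- \frac{1}{7}\right) \left(\sqrt{5} + 3\right) = - \frac{11 \left(3 + \sqrt{5}\right)}{7} = - \frac{33}{7} - \frac{11 \sqrt{5}}{7}$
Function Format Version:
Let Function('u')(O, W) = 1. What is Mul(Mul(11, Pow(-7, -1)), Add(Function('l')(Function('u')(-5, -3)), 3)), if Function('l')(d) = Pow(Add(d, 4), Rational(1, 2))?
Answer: Add(Rational(-33, 7), Mul(Rational(-11, 7), Pow(5, Rational(1, 2)))) ≈ -8.2281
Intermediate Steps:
Function('l')(d) = Pow(Add(4, d), Rational(1, 2))
Mul(Mul(11, Pow(-7, -1)), Add(Function('l')(Function('u')(-5, -3)), 3)) = Mul(Mul(11, Pow(-7, -1)), Add(Pow(Add(4, 1), Rational(1, 2)), 3)) = Mul(Mul(11, Rational(-1, 7)), Add(Pow(5, Rational(1, 2)), 3)) = Mul(Rational(-11, 7), Add(3, Pow(5, Rational(1, 2)))) = Add(Rational(-33, 7), Mul(Rational(-11, 7), Pow(5, Rational(1, 2))))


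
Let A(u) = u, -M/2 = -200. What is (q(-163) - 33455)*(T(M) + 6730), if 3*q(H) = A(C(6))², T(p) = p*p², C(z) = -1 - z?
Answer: -6420899126680/3 ≈ -2.1403e+12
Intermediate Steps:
M = 400 (M = -2*(-200) = 400)
T(p) = p³
q(H) = 49/3 (q(H) = (-1 - 1*6)²/3 = (-1 - 6)²/3 = (⅓)*(-7)² = (⅓)*49 = 49/3)
(q(-163) - 33455)*(T(M) + 6730) = (49/3 - 33455)*(400³ + 6730) = -100316*(64000000 + 6730)/3 = -100316/3*64006730 = -6420899126680/3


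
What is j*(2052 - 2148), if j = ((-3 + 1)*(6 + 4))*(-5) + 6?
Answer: -10176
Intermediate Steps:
j = 106 (j = -2*10*(-5) + 6 = -20*(-5) + 6 = 100 + 6 = 106)
j*(2052 - 2148) = 106*(2052 - 2148) = 106*(-96) = -10176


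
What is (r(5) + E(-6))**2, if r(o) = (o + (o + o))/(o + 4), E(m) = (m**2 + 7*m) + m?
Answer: 961/9 ≈ 106.78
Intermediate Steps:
E(m) = m**2 + 8*m
r(o) = 3*o/(4 + o) (r(o) = (o + 2*o)/(4 + o) = (3*o)/(4 + o) = 3*o/(4 + o))
(r(5) + E(-6))**2 = (3*5/(4 + 5) - 6*(8 - 6))**2 = (3*5/9 - 6*2)**2 = (3*5*(1/9) - 12)**2 = (5/3 - 12)**2 = (-31/3)**2 = 961/9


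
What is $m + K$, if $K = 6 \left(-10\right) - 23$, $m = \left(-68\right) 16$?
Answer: $-1171$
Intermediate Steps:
$m = -1088$
$K = -83$ ($K = -60 - 23 = -83$)
$m + K = -1088 - 83 = -1171$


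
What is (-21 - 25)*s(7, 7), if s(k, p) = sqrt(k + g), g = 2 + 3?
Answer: -92*sqrt(3) ≈ -159.35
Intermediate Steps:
g = 5
s(k, p) = sqrt(5 + k) (s(k, p) = sqrt(k + 5) = sqrt(5 + k))
(-21 - 25)*s(7, 7) = (-21 - 25)*sqrt(5 + 7) = -92*sqrt(3)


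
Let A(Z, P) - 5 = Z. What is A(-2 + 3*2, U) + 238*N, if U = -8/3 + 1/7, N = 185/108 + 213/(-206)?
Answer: 948865/5562 ≈ 170.60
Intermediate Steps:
N = 7553/11124 (N = 185*(1/108) + 213*(-1/206) = 185/108 - 213/206 = 7553/11124 ≈ 0.67898)
U = -53/21 (U = -8*⅓ + 1*(⅐) = -8/3 + ⅐ = -53/21 ≈ -2.5238)
A(Z, P) = 5 + Z
A(-2 + 3*2, U) + 238*N = (5 + (-2 + 3*2)) + 238*(7553/11124) = (5 + (-2 + 6)) + 898807/5562 = (5 + 4) + 898807/5562 = 9 + 898807/5562 = 948865/5562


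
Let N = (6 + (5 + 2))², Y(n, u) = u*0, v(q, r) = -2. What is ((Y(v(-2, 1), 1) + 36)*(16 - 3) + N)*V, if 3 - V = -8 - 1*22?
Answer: 21021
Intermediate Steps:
Y(n, u) = 0
N = 169 (N = (6 + 7)² = 13² = 169)
V = 33 (V = 3 - (-8 - 1*22) = 3 - (-8 - 22) = 3 - 1*(-30) = 3 + 30 = 33)
((Y(v(-2, 1), 1) + 36)*(16 - 3) + N)*V = ((0 + 36)*(16 - 3) + 169)*33 = (36*13 + 169)*33 = (468 + 169)*33 = 637*33 = 21021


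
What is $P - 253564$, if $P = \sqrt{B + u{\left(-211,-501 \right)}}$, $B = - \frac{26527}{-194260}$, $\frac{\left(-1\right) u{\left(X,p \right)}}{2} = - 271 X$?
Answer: $-253564 + \frac{i \sqrt{1078916912074045}}{97130} \approx -2.5356 \cdot 10^{5} + 338.17 i$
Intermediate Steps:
$u{\left(X,p \right)} = 542 X$ ($u{\left(X,p \right)} = - 2 \left(- 271 X\right) = 542 X$)
$B = \frac{26527}{194260}$ ($B = \left(-26527\right) \left(- \frac{1}{194260}\right) = \frac{26527}{194260} \approx 0.13655$)
$P = \frac{i \sqrt{1078916912074045}}{97130}$ ($P = \sqrt{\frac{26527}{194260} + 542 \left(-211\right)} = \sqrt{\frac{26527}{194260} - 114362} = \sqrt{- \frac{22215935593}{194260}} = \frac{i \sqrt{1078916912074045}}{97130} \approx 338.17 i$)
$P - 253564 = \frac{i \sqrt{1078916912074045}}{97130} - 253564 = -253564 + \frac{i \sqrt{1078916912074045}}{97130}$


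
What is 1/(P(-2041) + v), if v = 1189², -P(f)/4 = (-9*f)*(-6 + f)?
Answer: 1/151819093 ≈ 6.5868e-9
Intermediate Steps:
P(f) = 36*f*(-6 + f) (P(f) = -4*(-9*f)*(-6 + f) = -(-36)*f*(-6 + f) = 36*f*(-6 + f))
v = 1413721
1/(P(-2041) + v) = 1/(36*(-2041)*(-6 - 2041) + 1413721) = 1/(36*(-2041)*(-2047) + 1413721) = 1/(150405372 + 1413721) = 1/151819093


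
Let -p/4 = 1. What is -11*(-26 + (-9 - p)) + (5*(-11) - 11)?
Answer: 275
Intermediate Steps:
p = -4 (p = -4*1 = -4)
-11*(-26 + (-9 - p)) + (5*(-11) - 11) = -11*(-26 + (-9 - 1*(-4))) + (5*(-11) - 11) = -11*(-26 + (-9 + 4)) + (-55 - 11) = -11*(-26 - 5) - 66 = -11*(-31) - 66 = 341 - 66 = 275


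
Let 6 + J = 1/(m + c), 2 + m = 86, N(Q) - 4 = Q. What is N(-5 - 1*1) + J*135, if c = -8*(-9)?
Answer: -42179/52 ≈ -811.13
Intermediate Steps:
N(Q) = 4 + Q
c = 72
m = 84 (m = -2 + 86 = 84)
J = -935/156 (J = -6 + 1/(84 + 72) = -6 + 1/156 = -935/156 ≈ -5.9936)
N(-5 - 1*1) + J*135 = (4 + (-5 - 1*1)) - 935/156*135 = (4 + (-5 - 1)) - 42075/52 = (4 - 6) - 42075/52 = -2 - 42075/52 = -42179/52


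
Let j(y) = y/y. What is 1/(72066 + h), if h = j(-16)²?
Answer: 1/72067 ≈ 1.3876e-5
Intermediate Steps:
j(y) = 1
h = 1 (h = 1² = 1)
1/(72066 + h) = 1/(72066 + 1) = 1/72067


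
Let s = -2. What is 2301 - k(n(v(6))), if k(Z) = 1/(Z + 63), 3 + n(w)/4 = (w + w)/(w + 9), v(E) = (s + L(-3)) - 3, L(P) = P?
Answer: 29914/13 ≈ 2301.1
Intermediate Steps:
v(E) = -8 (v(E) = (-2 - 3) - 3 = -5 - 3 = -8)
n(w) = -12 + 8*w/(9 + w) (n(w) = -12 + 4*((w + w)/(w + 9)) = -12 + 4*((2*w)/(9 + w)) = -12 + 4*(2*w/(9 + w)) = -12 + 8*w/(9 + w))
k(Z) = 1/(63 + Z)
2301 - k(n(v(6))) = 2301 - 1/(63 + 4*(-27 - 1*(-8))/(9 - 8)) = 2301 - 1/(63 + 4*(-27 + 8)/1) = 2301 - 1/(63 + 4*1*(-19)) = 2301 - 1/(63 - 76) = 2301 - 1/(-13) = 2301 - 1*(-1/13) = 2301 + 1/13 = 29914/13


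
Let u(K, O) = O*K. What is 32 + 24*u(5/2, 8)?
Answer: 512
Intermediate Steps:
u(K, O) = K*O
32 + 24*u(5/2, 8) = 32 + 24*((5/2)*8) = 32 + 24*20 = 32 + 480 = 512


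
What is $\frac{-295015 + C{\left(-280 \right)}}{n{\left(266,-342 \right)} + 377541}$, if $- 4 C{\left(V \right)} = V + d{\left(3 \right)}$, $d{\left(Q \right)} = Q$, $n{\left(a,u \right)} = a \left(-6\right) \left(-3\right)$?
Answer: $- \frac{131087}{169924} \approx -0.77145$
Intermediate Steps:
$n{\left(a,u \right)} = 18 a$ ($n{\left(a,u \right)} = - 6 a \left(-3\right) = 18 a$)
$C{\left(V \right)} = - \frac{3}{4} - \frac{V}{4}$ ($C{\left(V \right)} = - \frac{V + 3}{4} = - \frac{3 + V}{4} = - \frac{3}{4} - \frac{V}{4}$)
$\frac{-295015 + C{\left(-280 \right)}}{n{\left(266,-342 \right)} + 377541} = \frac{-295015 - - \frac{277}{4}}{18 \cdot 266 + 377541} = \frac{-295015 + \left(- \frac{3}{4} + 70\right)}{4788 + 377541} = \frac{-295015 + \frac{277}{4}}{382329} = \left(- \frac{1179783}{4}\right) \frac{1}{382329} = - \frac{131087}{169924}$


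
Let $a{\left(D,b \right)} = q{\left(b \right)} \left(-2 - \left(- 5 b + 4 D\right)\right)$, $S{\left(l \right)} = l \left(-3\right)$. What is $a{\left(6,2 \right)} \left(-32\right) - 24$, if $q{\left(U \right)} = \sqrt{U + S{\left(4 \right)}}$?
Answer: $-24 + 512 i \sqrt{10} \approx -24.0 + 1619.1 i$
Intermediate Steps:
$S{\left(l \right)} = - 3 l$
$q{\left(U \right)} = \sqrt{-12 + U}$ ($q{\left(U \right)} = \sqrt{U - 12} = \sqrt{-12 + U}$)
$a{\left(D,b \right)} = \sqrt{-12 + b} \left(-2 - 4 D + 5 b\right)$ ($a{\left(D,b \right)} = \sqrt{-12 + b} \left(-2 - \left(- 5 b + 4 D\right)\right) = \sqrt{-12 + b} \left(-2 - 4 D + 5 b\right)$)
$a{\left(6,2 \right)} \left(-32\right) - 24 = \sqrt{-12 + 2} \left(-2 - 24 + 5 \cdot 2\right) \left(-32\right) - 24 = \sqrt{-10} \left(-2 - 24 + 10\right) \left(-32\right) - 24 = i \sqrt{10} \left(-16\right) \left(-32\right) - 24 = - 16 i \sqrt{10} \left(-32\right) - 24 = 512 i \sqrt{10} - 24 = -24 + 512 i \sqrt{10}$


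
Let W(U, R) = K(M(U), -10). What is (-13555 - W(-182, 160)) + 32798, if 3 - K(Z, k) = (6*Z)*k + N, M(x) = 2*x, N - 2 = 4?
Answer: 41086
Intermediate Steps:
N = 6 (N = 2 + 4 = 6)
K(Z, k) = -3 - 6*Z*k (K(Z, k) = 3 - ((6*Z)*k + 6) = 3 - (6*Z*k + 6) = 3 - (6 + 6*Z*k) = 3 + (-6 - 6*Z*k) = -3 - 6*Z*k)
W(U, R) = -3 + 120*U (W(U, R) = -3 - 6*2*U*(-10) = -3 + 120*U)
(-13555 - W(-182, 160)) + 32798 = (-13555 - (-3 + 120*(-182))) + 32798 = (-13555 - (-3 - 21840)) + 32798 = (-13555 - 1*(-21843)) + 32798 = (-13555 + 21843) + 32798 = 8288 + 32798 = 41086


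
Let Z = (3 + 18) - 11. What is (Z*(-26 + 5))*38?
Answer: -7980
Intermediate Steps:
Z = 10 (Z = 21 - 11 = 10)
(Z*(-26 + 5))*38 = (10*(-26 + 5))*38 = (10*(-21))*38 = -210*38 = -7980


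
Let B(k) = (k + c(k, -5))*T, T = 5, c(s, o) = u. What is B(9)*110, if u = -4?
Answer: 2750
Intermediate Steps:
c(s, o) = -4
B(k) = -20 + 5*k (B(k) = (k - 4)*5 = (-4 + k)*5 = -20 + 5*k)
B(9)*110 = (-20 + 5*9)*110 = (-20 + 45)*110 = 25*110 = 2750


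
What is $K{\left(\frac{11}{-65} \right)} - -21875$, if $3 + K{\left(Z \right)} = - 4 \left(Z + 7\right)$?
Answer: $\frac{1419904}{65} \approx 21845.0$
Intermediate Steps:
$K{\left(Z \right)} = -31 - 4 Z$ ($K{\left(Z \right)} = -3 - 4 \left(Z + 7\right) = -3 - 4 \left(7 + Z\right) = -3 - \left(28 + 4 Z\right) = -31 - 4 Z$)
$K{\left(\frac{11}{-65} \right)} - -21875 = \left(-31 - 4 \frac{11}{-65}\right) - -21875 = \left(-31 - 4 \cdot 11 \left(- \frac{1}{65}\right)\right) + 21875 = \left(-31 - - \frac{44}{65}\right) + 21875 = \left(-31 + \frac{44}{65}\right) + 21875 = - \frac{1971}{65} + 21875 = \frac{1419904}{65}$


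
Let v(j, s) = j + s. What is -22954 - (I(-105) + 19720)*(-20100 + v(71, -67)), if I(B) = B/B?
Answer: 396290262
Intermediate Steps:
I(B) = 1
-22954 - (I(-105) + 19720)*(-20100 + v(71, -67)) = -22954 - (1 + 19720)*(-20100 + (71 - 67)) = -22954 - 19721*(-20100 + 4) = -22954 - 19721*(-20096) = -22954 - 1*(-396313216) = -22954 + 396313216 = 396290262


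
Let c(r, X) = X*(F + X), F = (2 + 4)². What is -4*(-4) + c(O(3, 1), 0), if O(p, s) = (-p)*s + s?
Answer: 16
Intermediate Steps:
F = 36 (F = 6² = 36)
O(p, s) = s - p*s (O(p, s) = -p*s + s = s - p*s)
c(r, X) = X*(36 + X)
-4*(-4) + c(O(3, 1), 0) = -4*(-4) + 0*(36 + 0) = 16 + 0*36 = 16 + 0 = 16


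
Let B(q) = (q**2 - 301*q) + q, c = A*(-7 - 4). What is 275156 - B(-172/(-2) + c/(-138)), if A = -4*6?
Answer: 155161768/529 ≈ 2.9331e+5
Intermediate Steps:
A = -24
c = 264 (c = -24*(-7 - 4) = -24*(-11) = 264)
B(q) = q**2 - 300*q
275156 - B(-172/(-2) + c/(-138)) = 275156 - (-172/(-2) + 264/(-138))*(-300 + (-172/(-2) + 264/(-138))) = 275156 - (-172*(-1/2) + 264*(-1/138))*(-300 + (-172*(-1/2) + 264*(-1/138))) = 275156 - (86 - 44/23)*(-300 + (86 - 44/23)) = 275156 - 1934*(-300 + 1934/23)/23 = 275156 - 1934*(-4966)/(23*23) = 275156 - 1*(-9604244/529) = 275156 + 9604244/529 = 155161768/529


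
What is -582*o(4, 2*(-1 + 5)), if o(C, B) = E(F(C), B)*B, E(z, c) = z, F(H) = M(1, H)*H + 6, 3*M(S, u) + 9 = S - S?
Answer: 27936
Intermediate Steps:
M(S, u) = -3 (M(S, u) = -3 + (S - S)/3 = -3 + (1/3)*0 = -3 + 0 = -3)
F(H) = 6 - 3*H (F(H) = -3*H + 6 = 6 - 3*H)
o(C, B) = B*(6 - 3*C) (o(C, B) = (6 - 3*C)*B = B*(6 - 3*C))
-582*o(4, 2*(-1 + 5)) = -1746*2*(-1 + 5)*(2 - 1*4) = -1746*2*4*(2 - 4) = -1746*8*(-2) = -582*(-48) = 27936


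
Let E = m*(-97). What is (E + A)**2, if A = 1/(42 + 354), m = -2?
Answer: 5902080625/156816 ≈ 37637.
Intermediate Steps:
E = 194 (E = -2*(-97) = 194)
A = 1/396 ≈ 0.0025253
(E + A)**2 = (194 + 1/396)**2 = (76825/396)**2 = 5902080625/156816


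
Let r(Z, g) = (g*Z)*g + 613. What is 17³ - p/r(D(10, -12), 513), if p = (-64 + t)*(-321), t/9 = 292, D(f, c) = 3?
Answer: 970670651/197530 ≈ 4914.0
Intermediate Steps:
t = 2628 (t = 9*292 = 2628)
r(Z, g) = 613 + Z*g² (r(Z, g) = (Z*g)*g + 613 = Z*g² + 613 = 613 + Z*g²)
p = -823044 (p = (-64 + 2628)*(-321) = 2564*(-321) = -823044)
17³ - p/r(D(10, -12), 513) = 17³ - (-823044)/(613 + 3*513²) = 4913 - (-823044)/(613 + 3*263169) = 4913 - (-823044)/(613 + 789507) = 4913 - (-823044)/790120 = 4913 - 1*(-205761/197530) = 4913 + 205761/197530 = 970670651/197530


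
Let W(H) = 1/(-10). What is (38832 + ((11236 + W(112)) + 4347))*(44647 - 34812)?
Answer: 1070341083/2 ≈ 5.3517e+8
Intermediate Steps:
W(H) = -⅒
(38832 + ((11236 + W(112)) + 4347))*(44647 - 34812) = (38832 + ((11236 - ⅒) + 4347))*(44647 - 34812) = (38832 + (112359/10 + 4347))*9835 = (38832 + 155829/10)*9835 = (544149/10)*9835 = 1070341083/2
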